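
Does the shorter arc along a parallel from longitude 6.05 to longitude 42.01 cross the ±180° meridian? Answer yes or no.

Signed shortest Δλ = ((42.01 − 6.05 + 180) mod 360) − 180 = 35.96°.
Going east by 35.96° from +6.05° reaches +42.01° without touching 180°.

No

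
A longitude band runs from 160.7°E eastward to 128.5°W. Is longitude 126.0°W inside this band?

Band width going east from +160.7° to -128.5°: ((-128.5 − 160.7) mod 360) = 70.8°.
Offset of -126.0° east of the west edge: ((-126.0 − 160.7) mod 360) = 73.3°.
73.3° > 70.8° ⇒ outside.

No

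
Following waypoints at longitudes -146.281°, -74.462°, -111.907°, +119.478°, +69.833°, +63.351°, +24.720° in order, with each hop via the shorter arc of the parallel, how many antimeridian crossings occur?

1

Leg 1: -146.281° → -74.462°, shortest Δλ = 71.819° (east) — does not cross 180°.
Leg 2: -74.462° → -111.907°, shortest Δλ = -37.445° (west) — does not cross 180°.
Leg 3: -111.907° → +119.478°, shortest Δλ = -128.615° (west) — crosses 180°.
Leg 4: +119.478° → +69.833°, shortest Δλ = -49.645° (west) — does not cross 180°.
Leg 5: +69.833° → +63.351°, shortest Δλ = -6.482° (west) — does not cross 180°.
Leg 6: +63.351° → +24.720°, shortest Δλ = -38.631° (west) — does not cross 180°.
Total crossings: 1.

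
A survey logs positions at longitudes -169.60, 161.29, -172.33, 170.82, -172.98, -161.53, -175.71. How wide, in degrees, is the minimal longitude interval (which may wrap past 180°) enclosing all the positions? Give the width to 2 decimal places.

Sort the longitudes: -175.71°, -172.98°, -172.33°, -169.60°, -161.53°, +161.29°, +170.82°.
Eastward gaps between consecutive values (wrapping around): 2.73°, 0.65°, 2.73°, 8.07°, 322.82°, 9.53°, 13.47°.
Largest gap = 322.82° ⇒ minimal covering band is its complement: 360° − 322.82° = 37.18°.
Band runs from +161.29° eastward to -161.53°, crossing the antimeridian.

37.18°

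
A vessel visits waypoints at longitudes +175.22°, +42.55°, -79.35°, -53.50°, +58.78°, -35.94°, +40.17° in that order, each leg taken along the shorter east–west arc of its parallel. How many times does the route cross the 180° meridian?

Leg 1: +175.22° → +42.55°, shortest Δλ = -132.67° (west) — does not cross 180°.
Leg 2: +42.55° → -79.35°, shortest Δλ = -121.9° (west) — does not cross 180°.
Leg 3: -79.35° → -53.50°, shortest Δλ = 25.85° (east) — does not cross 180°.
Leg 4: -53.50° → +58.78°, shortest Δλ = 112.28° (east) — does not cross 180°.
Leg 5: +58.78° → -35.94°, shortest Δλ = -94.72° (west) — does not cross 180°.
Leg 6: -35.94° → +40.17°, shortest Δλ = 76.11° (east) — does not cross 180°.
Total crossings: 0.

0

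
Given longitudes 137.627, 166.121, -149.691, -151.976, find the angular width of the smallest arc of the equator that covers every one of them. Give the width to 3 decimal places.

72.682°

Sort the longitudes: -151.976°, -149.691°, +137.627°, +166.121°.
Eastward gaps between consecutive values (wrapping around): 2.285°, 287.318°, 28.494°, 41.903°.
Largest gap = 287.318° ⇒ minimal covering band is its complement: 360° − 287.318° = 72.682°.
Band runs from +137.627° eastward to -149.691°, crossing the antimeridian.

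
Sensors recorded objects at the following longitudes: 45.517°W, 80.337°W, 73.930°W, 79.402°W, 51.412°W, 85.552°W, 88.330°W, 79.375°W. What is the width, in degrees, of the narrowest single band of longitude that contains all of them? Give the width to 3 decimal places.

42.813°

Sort the longitudes: -88.330°, -85.552°, -80.337°, -79.402°, -79.375°, -73.930°, -51.412°, -45.517°.
Eastward gaps between consecutive values (wrapping around): 2.778°, 5.215°, 0.935°, 0.027°, 5.445°, 22.518°, 5.895°, 317.187°.
Largest gap = 317.187° ⇒ minimal covering band is its complement: 360° − 317.187° = 42.813°.
Band runs from -88.330° eastward to -45.517°.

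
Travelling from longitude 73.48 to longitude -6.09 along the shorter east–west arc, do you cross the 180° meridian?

Signed shortest Δλ = ((-6.09 − 73.48 + 180) mod 360) − 180 = -79.57°.
Going west by 79.57° from +73.48° reaches -6.09° without touching 180°.

No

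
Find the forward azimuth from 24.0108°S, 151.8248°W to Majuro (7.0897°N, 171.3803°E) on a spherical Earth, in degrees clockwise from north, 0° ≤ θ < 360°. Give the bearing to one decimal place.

306.3°

Δλ = 171.3803 − -151.8248 = 323.2051°; wrapped into (−180°, 180°]: -36.7949°.
θ = atan2( sin Δλ · cos φ₂ , cos φ₁ · sin φ₂ − sin φ₁ · cos φ₂ · cos Δλ )
  = atan2(-0.59437, 0.43610) = -53.732° → normalised to [0°, 360°): 306.268°.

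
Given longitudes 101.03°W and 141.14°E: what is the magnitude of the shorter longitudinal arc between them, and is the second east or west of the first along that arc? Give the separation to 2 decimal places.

Raw difference: 141.14 − -101.03 = 242.17°.
Normalise into (−180°, 180°]: 242.17° − 360° = -117.83°.
Negative ⇒ the second point lies to the west; separation 117.83°.

117.83° west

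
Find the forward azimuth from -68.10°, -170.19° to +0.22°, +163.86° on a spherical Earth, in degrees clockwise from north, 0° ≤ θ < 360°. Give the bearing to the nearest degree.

Δλ = 163.86 − -170.19 = 334.05°; wrapped into (−180°, 180°]: -25.95°.
θ = atan2( sin Δλ · cos φ₂ , cos φ₁ · sin φ₂ − sin φ₁ · cos φ₂ · cos Δλ )
  = atan2(-0.43758, 0.83571) = -27.637° → normalised to [0°, 360°): 332.363°.

332°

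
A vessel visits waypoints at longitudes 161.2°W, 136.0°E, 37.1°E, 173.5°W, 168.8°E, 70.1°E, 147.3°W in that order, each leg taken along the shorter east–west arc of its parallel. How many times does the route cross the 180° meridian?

4

Leg 1: -161.2° → +136.0°, shortest Δλ = -62.8° (west) — crosses 180°.
Leg 2: +136.0° → +37.1°, shortest Δλ = -98.9° (west) — does not cross 180°.
Leg 3: +37.1° → -173.5°, shortest Δλ = 149.4° (east) — crosses 180°.
Leg 4: -173.5° → +168.8°, shortest Δλ = -17.7° (west) — crosses 180°.
Leg 5: +168.8° → +70.1°, shortest Δλ = -98.7° (west) — does not cross 180°.
Leg 6: +70.1° → -147.3°, shortest Δλ = 142.6° (east) — crosses 180°.
Total crossings: 4.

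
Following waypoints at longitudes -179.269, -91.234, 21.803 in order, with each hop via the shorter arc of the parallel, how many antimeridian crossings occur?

Leg 1: -179.269° → -91.234°, shortest Δλ = 88.035° (east) — does not cross 180°.
Leg 2: -91.234° → +21.803°, shortest Δλ = 113.037° (east) — does not cross 180°.
Total crossings: 0.

0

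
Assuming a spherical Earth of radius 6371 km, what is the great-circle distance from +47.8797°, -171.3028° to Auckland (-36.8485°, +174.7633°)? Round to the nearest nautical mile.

Δλ = 174.7633 − -171.3028 = 346.0661°; wrapped into (−180°, 180°]: -13.9339°.
Δφ = -36.8485 − 47.8797 = -84.7282°.
a = sin²(Δφ/2) + cos φ₁ · cos φ₂ · sin²(Δλ/2) = 0.461956.
c = 2·atan2(√a, √(1−a)) = 1.49464 rad → d = 6371·c ≈ 9522.32 km ≈ 5141.64 nmi.

5142 nmi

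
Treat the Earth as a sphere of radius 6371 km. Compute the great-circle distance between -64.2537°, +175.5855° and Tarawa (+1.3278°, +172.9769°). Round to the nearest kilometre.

7295 km

Δλ = 172.9769 − 175.5855 = -2.6086°.
Δφ = 1.3278 − -64.2537 = 65.5815°.
a = sin²(Δφ/2) + cos φ₁ · cos φ₂ · sin²(Δλ/2) = 0.293526.
c = 2·atan2(√a, √(1−a)) = 1.14511 rad → d = 6371·c ≈ 7295.48 km.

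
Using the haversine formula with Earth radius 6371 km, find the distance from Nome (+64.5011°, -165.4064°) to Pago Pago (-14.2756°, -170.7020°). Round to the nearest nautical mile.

4736 nmi

Δλ = -170.7020 − -165.4064 = -5.2956°.
Δφ = -14.2756 − 64.5011 = -78.7767°.
a = sin²(Δφ/2) + cos φ₁ · cos φ₂ · sin²(Δλ/2) = 0.403574.
c = 2·atan2(√a, √(1−a)) = 1.37673 rad → d = 6371·c ≈ 8771.13 km ≈ 4736.03 nmi.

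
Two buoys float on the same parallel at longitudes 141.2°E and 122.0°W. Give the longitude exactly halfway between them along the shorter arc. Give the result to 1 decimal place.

Signed shortest Δλ from +141.2° to -122.0° is +96.8°.
Midpoint longitude = +141.2° + (+96.8°)/2 = +141.2° + 48.4° = +189.6°.
Normalise into (−180°, 180°]: -170.4°.
(The naïve average (+141.2 + -122.0)/2 = 9.6° is on the wrong side of the globe.)

170.4°W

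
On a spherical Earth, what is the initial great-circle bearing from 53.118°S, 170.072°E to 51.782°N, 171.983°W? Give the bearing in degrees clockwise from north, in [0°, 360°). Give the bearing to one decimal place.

11.4°

Δλ = -171.983 − 170.072 = -342.055°; wrapped into (−180°, 180°]: 17.945°.
θ = atan2( sin Δλ · cos φ₂ , cos φ₁ · sin φ₂ − sin φ₁ · cos φ₂ · cos Δλ )
  = atan2(0.19061, 0.94230) = 11.436° → normalised to [0°, 360°): 11.436°.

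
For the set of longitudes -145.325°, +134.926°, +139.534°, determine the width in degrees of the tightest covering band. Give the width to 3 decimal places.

79.749°

Sort the longitudes: -145.325°, +134.926°, +139.534°.
Eastward gaps between consecutive values (wrapping around): 280.251°, 4.608°, 75.141°.
Largest gap = 280.251° ⇒ minimal covering band is its complement: 360° − 280.251° = 79.749°.
Band runs from +134.926° eastward to -145.325°, crossing the antimeridian.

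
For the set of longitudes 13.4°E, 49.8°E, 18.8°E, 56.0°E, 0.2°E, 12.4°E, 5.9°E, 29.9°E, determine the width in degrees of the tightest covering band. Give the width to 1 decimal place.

Sort the longitudes: +0.2°, +5.9°, +12.4°, +13.4°, +18.8°, +29.9°, +49.8°, +56.0°.
Eastward gaps between consecutive values (wrapping around): 5.7°, 6.5°, 1.0°, 5.4°, 11.1°, 19.9°, 6.2°, 304.2°.
Largest gap = 304.2° ⇒ minimal covering band is its complement: 360° − 304.2° = 55.8°.
Band runs from +0.2° eastward to +56.0°.

55.8°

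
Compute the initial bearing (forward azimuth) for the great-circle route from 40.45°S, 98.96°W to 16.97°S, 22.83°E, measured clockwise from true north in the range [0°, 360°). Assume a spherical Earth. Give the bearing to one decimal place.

Δλ = 22.83 − -98.96 = 121.79°.
θ = atan2( sin Δλ · cos φ₂ , cos φ₁ · sin φ₂ − sin φ₁ · cos φ₂ · cos Δλ )
  = atan2(0.81297, -0.54901) = 124.031° → normalised to [0°, 360°): 124.031°.

124.0°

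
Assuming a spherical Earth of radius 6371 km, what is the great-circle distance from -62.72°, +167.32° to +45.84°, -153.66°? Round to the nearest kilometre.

12557 km

Δλ = -153.66 − 167.32 = -320.98°; wrapped into (−180°, 180°]: 39.02°.
Δφ = 45.84 − -62.72 = 108.56°.
a = sin²(Δφ/2) + cos φ₁ · cos φ₂ · sin²(Δλ/2) = 0.694763.
c = 2·atan2(√a, √(1−a)) = 1.97091 rad → d = 6371·c ≈ 12556.69 km.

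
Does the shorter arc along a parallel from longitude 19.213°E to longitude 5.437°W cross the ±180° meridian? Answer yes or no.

No

Signed shortest Δλ = ((-5.437 − 19.213 + 180) mod 360) − 180 = -24.65°.
Going west by 24.65° from +19.213° reaches -5.437° without touching 180°.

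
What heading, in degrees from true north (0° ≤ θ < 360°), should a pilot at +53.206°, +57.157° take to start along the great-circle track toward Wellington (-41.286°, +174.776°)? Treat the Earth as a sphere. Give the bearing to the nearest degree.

100°

Δλ = 174.776 − 57.157 = 117.619°.
θ = atan2( sin Δλ · cos φ₂ , cos φ₁ · sin φ₂ − sin φ₁ · cos φ₂ · cos Δλ )
  = atan2(0.66580, -0.11623) = 99.903° → normalised to [0°, 360°): 99.903°.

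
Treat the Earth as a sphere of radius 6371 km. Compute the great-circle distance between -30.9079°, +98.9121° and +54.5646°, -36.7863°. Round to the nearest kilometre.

Δλ = -36.7863 − 98.9121 = -135.6984°.
Δφ = 54.5646 − -30.9079 = 85.4725°.
a = sin²(Δφ/2) + cos φ₁ · cos φ₂ · sin²(Δλ/2) = 0.887264.
c = 2·atan2(√a, √(1−a)) = 2.45676 rad → d = 6371·c ≈ 15652.04 km.

15652 km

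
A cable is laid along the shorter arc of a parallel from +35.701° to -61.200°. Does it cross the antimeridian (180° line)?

Signed shortest Δλ = ((-61.200 − 35.701 + 180) mod 360) − 180 = -96.901°.
Going west by 96.901° from +35.701° reaches -61.200° without touching 180°.

No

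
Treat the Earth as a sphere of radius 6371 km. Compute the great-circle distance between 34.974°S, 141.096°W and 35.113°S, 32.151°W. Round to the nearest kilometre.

9292 km

Δλ = -32.151 − -141.096 = 108.945°.
Δφ = -35.113 − -34.974 = -0.139°.
a = sin²(Δφ/2) + cos φ₁ · cos φ₂ · sin²(Δλ/2) = 0.443958.
c = 2·atan2(√a, √(1−a)) = 1.45848 rad → d = 6371·c ≈ 9291.95 km.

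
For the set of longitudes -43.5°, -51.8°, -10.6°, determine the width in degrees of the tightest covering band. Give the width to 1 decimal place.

Sort the longitudes: -51.8°, -43.5°, -10.6°.
Eastward gaps between consecutive values (wrapping around): 8.3°, 32.9°, 318.8°.
Largest gap = 318.8° ⇒ minimal covering band is its complement: 360° − 318.8° = 41.2°.
Band runs from -51.8° eastward to -10.6°.

41.2°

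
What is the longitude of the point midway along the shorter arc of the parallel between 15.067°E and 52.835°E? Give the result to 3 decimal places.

33.951°E

Signed shortest Δλ from +15.067° to +52.835° is +37.768°.
Midpoint longitude = +15.067° + (+37.768°)/2 = +15.067° + 18.884° = +33.951°.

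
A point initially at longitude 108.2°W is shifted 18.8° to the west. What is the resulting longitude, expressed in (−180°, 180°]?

Start at -108.2°; shift −18.8° → -127.0°.
-127.0° already lies in (−180°, 180°].

127.0°W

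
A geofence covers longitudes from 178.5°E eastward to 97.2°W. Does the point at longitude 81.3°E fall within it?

Band width going east from +178.5° to -97.2°: ((-97.2 − 178.5) mod 360) = 84.3°.
Offset of +81.3° east of the west edge: ((81.3 − 178.5) mod 360) = 262.8°.
262.8° > 84.3° ⇒ outside.

No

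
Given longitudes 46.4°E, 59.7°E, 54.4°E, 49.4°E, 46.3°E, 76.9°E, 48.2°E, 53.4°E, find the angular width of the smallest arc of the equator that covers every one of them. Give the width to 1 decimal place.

Sort the longitudes: +46.3°, +46.4°, +48.2°, +49.4°, +53.4°, +54.4°, +59.7°, +76.9°.
Eastward gaps between consecutive values (wrapping around): 0.1°, 1.8°, 1.2°, 4.0°, 1.0°, 5.3°, 17.2°, 329.4°.
Largest gap = 329.4° ⇒ minimal covering band is its complement: 360° − 329.4° = 30.6°.
Band runs from +46.3° eastward to +76.9°.

30.6°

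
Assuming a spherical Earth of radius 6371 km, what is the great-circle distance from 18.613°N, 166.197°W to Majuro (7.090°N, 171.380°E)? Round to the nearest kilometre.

2743 km

Δλ = 171.380 − -166.197 = 337.577°; wrapped into (−180°, 180°]: -22.423°.
Δφ = 7.090 − 18.613 = -11.523°.
a = sin²(Δφ/2) + cos φ₁ · cos φ₂ · sin²(Δλ/2) = 0.045630.
c = 2·atan2(√a, √(1−a)) = 0.43054 rad → d = 6371·c ≈ 2742.98 km.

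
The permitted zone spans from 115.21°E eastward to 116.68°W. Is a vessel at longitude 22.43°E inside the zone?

No

Band width going east from +115.21° to -116.68°: ((-116.68 − 115.21) mod 360) = 128.11°.
Offset of +22.43° east of the west edge: ((22.43 − 115.21) mod 360) = 267.22°.
267.22° > 128.11° ⇒ outside.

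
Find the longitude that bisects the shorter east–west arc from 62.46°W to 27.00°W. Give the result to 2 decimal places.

Signed shortest Δλ from -62.46° to -27.00° is +35.46°.
Midpoint longitude = -62.46° + (+35.46°)/2 = -62.46° + 17.73° = -44.73°.

44.73°W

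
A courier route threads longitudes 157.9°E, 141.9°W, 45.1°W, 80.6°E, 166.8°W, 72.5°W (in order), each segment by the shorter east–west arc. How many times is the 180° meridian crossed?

Leg 1: +157.9° → -141.9°, shortest Δλ = 60.2° (east) — crosses 180°.
Leg 2: -141.9° → -45.1°, shortest Δλ = 96.8° (east) — does not cross 180°.
Leg 3: -45.1° → +80.6°, shortest Δλ = 125.7° (east) — does not cross 180°.
Leg 4: +80.6° → -166.8°, shortest Δλ = 112.6° (east) — crosses 180°.
Leg 5: -166.8° → -72.5°, shortest Δλ = 94.3° (east) — does not cross 180°.
Total crossings: 2.

2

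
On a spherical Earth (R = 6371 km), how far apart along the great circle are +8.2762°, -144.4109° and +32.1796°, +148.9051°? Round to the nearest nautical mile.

Δλ = 148.9051 − -144.4109 = 293.3160°; wrapped into (−180°, 180°]: -66.6840°.
Δφ = 32.1796 − 8.2762 = 23.9034°.
a = sin²(Δφ/2) + cos φ₁ · cos φ₂ · sin²(Δλ/2) = 0.295914.
c = 2·atan2(√a, √(1−a)) = 1.15034 rad → d = 6371·c ≈ 7328.85 km ≈ 3957.26 nmi.

3957 nmi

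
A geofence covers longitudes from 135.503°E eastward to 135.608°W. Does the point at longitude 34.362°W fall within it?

No

Band width going east from +135.503° to -135.608°: ((-135.608 − 135.503) mod 360) = 88.889°.
Offset of -34.362° east of the west edge: ((-34.362 − 135.503) mod 360) = 190.135°.
190.135° > 88.889° ⇒ outside.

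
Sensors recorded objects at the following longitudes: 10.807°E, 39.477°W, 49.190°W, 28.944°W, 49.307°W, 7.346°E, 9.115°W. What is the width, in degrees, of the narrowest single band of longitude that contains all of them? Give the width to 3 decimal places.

60.114°

Sort the longitudes: -49.307°, -49.190°, -39.477°, -28.944°, -9.115°, +7.346°, +10.807°.
Eastward gaps between consecutive values (wrapping around): 0.117°, 9.713°, 10.533°, 19.829°, 16.461°, 3.461°, 299.886°.
Largest gap = 299.886° ⇒ minimal covering band is its complement: 360° − 299.886° = 60.114°.
Band runs from -49.307° eastward to +10.807°.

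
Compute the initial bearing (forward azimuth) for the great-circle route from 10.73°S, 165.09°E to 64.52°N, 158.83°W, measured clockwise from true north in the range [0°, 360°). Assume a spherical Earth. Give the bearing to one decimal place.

14.9°

Δλ = -158.83 − 165.09 = -323.92°; wrapped into (−180°, 180°]: 36.08°.
θ = atan2( sin Δλ · cos φ₂ , cos φ₁ · sin φ₂ − sin φ₁ · cos φ₂ · cos Δλ )
  = atan2(0.25335, 0.95168) = 14.907° → normalised to [0°, 360°): 14.907°.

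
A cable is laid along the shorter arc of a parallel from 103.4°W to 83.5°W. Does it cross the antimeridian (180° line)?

No

Signed shortest Δλ = ((-83.5 − -103.4 + 180) mod 360) − 180 = 19.9°.
Going east by 19.9° from -103.4° reaches -83.5° without touching 180°.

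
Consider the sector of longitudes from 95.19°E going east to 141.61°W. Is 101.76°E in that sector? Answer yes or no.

Band width going east from +95.19° to -141.61°: ((-141.61 − 95.19) mod 360) = 123.20°.
Offset of +101.76° east of the west edge: ((101.76 − 95.19) mod 360) = 6.57°.
6.57° ≤ 123.20° ⇒ inside.

Yes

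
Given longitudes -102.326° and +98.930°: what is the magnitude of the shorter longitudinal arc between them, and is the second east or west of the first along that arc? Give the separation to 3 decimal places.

158.744° west

Raw difference: 98.930 − -102.326 = 201.256°.
Normalise into (−180°, 180°]: 201.256° − 360° = -158.744°.
Negative ⇒ the second point lies to the west; separation 158.744°.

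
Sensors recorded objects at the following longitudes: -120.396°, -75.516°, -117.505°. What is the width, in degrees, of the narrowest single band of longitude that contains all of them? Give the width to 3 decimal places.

Sort the longitudes: -120.396°, -117.505°, -75.516°.
Eastward gaps between consecutive values (wrapping around): 2.891°, 41.989°, 315.120°.
Largest gap = 315.120° ⇒ minimal covering band is its complement: 360° − 315.120° = 44.880°.
Band runs from -120.396° eastward to -75.516°.

44.880°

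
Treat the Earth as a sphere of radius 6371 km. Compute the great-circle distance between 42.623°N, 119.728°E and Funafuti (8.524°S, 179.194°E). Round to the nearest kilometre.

Δλ = 179.194 − 119.728 = 59.466°.
Δφ = -8.524 − 42.623 = -51.147°.
a = sin²(Δφ/2) + cos φ₁ · cos φ₂ · sin²(Δλ/2) = 0.365333.
c = 2·atan2(√a, √(1−a)) = 1.29810 rad → d = 6371·c ≈ 8270.17 km.

8270 km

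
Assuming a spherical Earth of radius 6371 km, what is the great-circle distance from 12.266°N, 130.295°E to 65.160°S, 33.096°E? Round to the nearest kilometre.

Δλ = 33.096 − 130.295 = -97.199°.
Δφ = -65.160 − 12.266 = -77.426°.
a = sin²(Δφ/2) + cos φ₁ · cos φ₂ · sin²(Δλ/2) = 0.622119.
c = 2·atan2(√a, √(1−a)) = 1.81753 rad → d = 6371·c ≈ 11579.48 km.

11579 km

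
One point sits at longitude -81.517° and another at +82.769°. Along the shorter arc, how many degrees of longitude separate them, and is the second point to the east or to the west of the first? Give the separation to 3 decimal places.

Raw difference: 82.769 − -81.517 = 164.286°.
Normalise into (−180°, 180°]: 164.286° stays 164.286°.
Positive ⇒ the second point lies to the east; separation 164.286°.

164.286° east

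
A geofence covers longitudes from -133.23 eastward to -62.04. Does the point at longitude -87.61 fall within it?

Yes

Band width going east from -133.23° to -62.04°: ((-62.04 − -133.23) mod 360) = 71.19°.
Offset of -87.61° east of the west edge: ((-87.61 − -133.23) mod 360) = 45.62°.
45.62° ≤ 71.19° ⇒ inside.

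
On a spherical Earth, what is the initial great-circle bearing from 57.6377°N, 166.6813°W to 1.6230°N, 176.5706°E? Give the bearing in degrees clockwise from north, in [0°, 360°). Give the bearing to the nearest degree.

Δλ = 176.5706 − -166.6813 = 343.2519°; wrapped into (−180°, 180°]: -16.7481°.
θ = atan2( sin Δλ · cos φ₂ , cos φ₁ · sin φ₂ − sin φ₁ · cos φ₂ · cos Δλ )
  = atan2(-0.28805, -0.79336) = -160.045° → normalised to [0°, 360°): 199.955°.

200°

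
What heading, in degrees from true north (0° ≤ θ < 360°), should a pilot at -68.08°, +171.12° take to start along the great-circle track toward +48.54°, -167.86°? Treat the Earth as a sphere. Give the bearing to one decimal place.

Δλ = -167.86 − 171.12 = -338.98°; wrapped into (−180°, 180°]: 21.02°.
θ = atan2( sin Δλ · cos φ₂ , cos φ₁ · sin φ₂ − sin φ₁ · cos φ₂ · cos Δλ )
  = atan2(0.23749, 0.85312) = 15.556° → normalised to [0°, 360°): 15.556°.

15.6°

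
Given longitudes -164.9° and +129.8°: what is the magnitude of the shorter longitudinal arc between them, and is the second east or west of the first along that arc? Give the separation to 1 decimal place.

Raw difference: 129.8 − -164.9 = 294.7°.
Normalise into (−180°, 180°]: 294.7° − 360° = -65.3°.
Negative ⇒ the second point lies to the west; separation 65.3°.

65.3° west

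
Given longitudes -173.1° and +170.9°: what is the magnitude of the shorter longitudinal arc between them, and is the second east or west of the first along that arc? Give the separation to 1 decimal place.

Raw difference: 170.9 − -173.1 = 344.0°.
Normalise into (−180°, 180°]: 344.0° − 360° = -16.0°.
Negative ⇒ the second point lies to the west; separation 16.0°.

16.0° west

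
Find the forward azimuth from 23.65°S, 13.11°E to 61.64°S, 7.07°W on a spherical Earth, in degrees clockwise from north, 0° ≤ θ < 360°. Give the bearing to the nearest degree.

Δλ = -7.07 − 13.11 = -20.18°.
θ = atan2( sin Δλ · cos φ₂ , cos φ₁ · sin φ₂ − sin φ₁ · cos φ₂ · cos Δλ )
  = atan2(-0.16386, -0.62722) = -165.358° → normalised to [0°, 360°): 194.642°.

195°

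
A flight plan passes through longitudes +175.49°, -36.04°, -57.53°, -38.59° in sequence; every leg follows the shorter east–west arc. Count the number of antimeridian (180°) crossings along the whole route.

1

Leg 1: +175.49° → -36.04°, shortest Δλ = 148.47° (east) — crosses 180°.
Leg 2: -36.04° → -57.53°, shortest Δλ = -21.49° (west) — does not cross 180°.
Leg 3: -57.53° → -38.59°, shortest Δλ = 18.94° (east) — does not cross 180°.
Total crossings: 1.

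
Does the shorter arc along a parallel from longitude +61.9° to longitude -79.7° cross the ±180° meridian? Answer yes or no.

No

Signed shortest Δλ = ((-79.7 − 61.9 + 180) mod 360) − 180 = -141.6°.
Going west by 141.6° from +61.9° reaches -79.7° without touching 180°.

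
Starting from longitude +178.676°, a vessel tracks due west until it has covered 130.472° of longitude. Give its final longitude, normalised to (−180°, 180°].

Start at +178.676°; shift −130.472° → +48.204°.
+48.204° already lies in (−180°, 180°].

+48.204°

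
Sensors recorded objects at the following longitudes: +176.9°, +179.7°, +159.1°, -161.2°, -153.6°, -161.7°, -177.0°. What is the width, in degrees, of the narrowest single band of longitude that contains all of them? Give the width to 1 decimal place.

47.3°

Sort the longitudes: -177.0°, -161.7°, -161.2°, -153.6°, +159.1°, +176.9°, +179.7°.
Eastward gaps between consecutive values (wrapping around): 15.3°, 0.5°, 7.6°, 312.7°, 17.8°, 2.8°, 3.3°.
Largest gap = 312.7° ⇒ minimal covering band is its complement: 360° − 312.7° = 47.3°.
Band runs from +159.1° eastward to -153.6°, crossing the antimeridian.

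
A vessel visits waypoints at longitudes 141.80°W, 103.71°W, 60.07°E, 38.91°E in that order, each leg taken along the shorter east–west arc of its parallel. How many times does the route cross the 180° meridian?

0

Leg 1: -141.80° → -103.71°, shortest Δλ = 38.09° (east) — does not cross 180°.
Leg 2: -103.71° → +60.07°, shortest Δλ = 163.78° (east) — does not cross 180°.
Leg 3: +60.07° → +38.91°, shortest Δλ = -21.16° (west) — does not cross 180°.
Total crossings: 0.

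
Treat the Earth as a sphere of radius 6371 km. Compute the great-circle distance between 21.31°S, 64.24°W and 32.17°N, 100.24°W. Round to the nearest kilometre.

Δλ = -100.24 − -64.24 = -36.00°.
Δφ = 32.17 − -21.31 = 53.48°.
a = sin²(Δφ/2) + cos φ₁ · cos φ₂ · sin²(Δλ/2) = 0.277753.
c = 2·atan2(√a, √(1−a)) = 1.11019 rad → d = 6371·c ≈ 7073.00 km.

7073 km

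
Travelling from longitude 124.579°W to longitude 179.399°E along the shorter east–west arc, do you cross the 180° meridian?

Yes

Naïve |179.399 − -124.579| = 303.978° > 180°, so the shorter arc goes the other way round — across 180°.
Signed shortest Δλ = ((179.399 − -124.579 + 180) mod 360) − 180 = -56.022°.
Going west by 56.022° from -124.579° passes through 180° before reaching +179.399°.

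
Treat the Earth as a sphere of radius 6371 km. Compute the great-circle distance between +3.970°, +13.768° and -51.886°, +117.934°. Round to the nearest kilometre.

Δλ = 117.934 − 13.768 = 104.166°.
Δφ = -51.886 − 3.970 = -55.856°.
a = sin²(Δφ/2) + cos φ₁ · cos φ₂ · sin²(Δλ/2) = 0.602583.
c = 2·atan2(√a, √(1−a)) = 1.77743 rad → d = 6371·c ≈ 11324.00 km.

11324 km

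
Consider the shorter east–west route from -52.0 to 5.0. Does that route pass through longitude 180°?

Signed shortest Δλ = ((5.0 − -52.0 + 180) mod 360) − 180 = 57.0°.
Going east by 57.0° from -52.0° reaches +5.0° without touching 180°.

No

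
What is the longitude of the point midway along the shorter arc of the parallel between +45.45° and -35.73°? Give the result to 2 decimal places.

Signed shortest Δλ from +45.45° to -35.73° is -81.18°.
Midpoint longitude = +45.45° + (-81.18°)/2 = +45.45° − 40.59° = +4.86°.

+4.86°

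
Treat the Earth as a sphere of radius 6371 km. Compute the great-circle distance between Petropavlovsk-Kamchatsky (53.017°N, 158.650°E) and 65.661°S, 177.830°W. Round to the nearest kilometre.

Δλ = -177.830 − 158.650 = -336.480°; wrapped into (−180°, 180°]: 23.520°.
Δφ = -65.661 − 53.017 = -118.678°.
a = sin²(Δφ/2) + cos φ₁ · cos φ₂ · sin²(Δλ/2) = 0.750242.
c = 2·atan2(√a, √(1−a)) = 2.09495 rad → d = 6371·c ≈ 13346.96 km.

13347 km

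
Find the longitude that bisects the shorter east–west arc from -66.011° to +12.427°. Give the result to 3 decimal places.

-26.792°

Signed shortest Δλ from -66.011° to +12.427° is +78.438°.
Midpoint longitude = -66.011° + (+78.438°)/2 = -66.011° + 39.219° = -26.792°.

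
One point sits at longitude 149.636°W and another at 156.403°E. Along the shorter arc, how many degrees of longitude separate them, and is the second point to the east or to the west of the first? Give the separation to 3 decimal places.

Raw difference: 156.403 − -149.636 = 306.039°.
Normalise into (−180°, 180°]: 306.039° − 360° = -53.961°.
Negative ⇒ the second point lies to the west; separation 53.961°.

53.961° west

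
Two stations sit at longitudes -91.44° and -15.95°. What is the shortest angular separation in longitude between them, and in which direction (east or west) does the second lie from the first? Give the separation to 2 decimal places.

Raw difference: -15.95 − -91.44 = 75.49°.
Normalise into (−180°, 180°]: 75.49° stays 75.49°.
Positive ⇒ the second point lies to the east; separation 75.49°.

75.49° east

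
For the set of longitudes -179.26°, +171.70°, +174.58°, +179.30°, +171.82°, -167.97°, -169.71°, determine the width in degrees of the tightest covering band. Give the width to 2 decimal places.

Sort the longitudes: -179.26°, -169.71°, -167.97°, +171.70°, +171.82°, +174.58°, +179.30°.
Eastward gaps between consecutive values (wrapping around): 9.55°, 1.74°, 339.67°, 0.12°, 2.76°, 4.72°, 1.44°.
Largest gap = 339.67° ⇒ minimal covering band is its complement: 360° − 339.67° = 20.33°.
Band runs from +171.70° eastward to -167.97°, crossing the antimeridian.

20.33°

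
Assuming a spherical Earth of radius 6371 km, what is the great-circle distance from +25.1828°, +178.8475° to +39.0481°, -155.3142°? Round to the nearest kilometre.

2865 km

Δλ = -155.3142 − 178.8475 = -334.1617°; wrapped into (−180°, 180°]: 25.8383°.
Δφ = 39.0481 − 25.1828 = 13.8653°.
a = sin²(Δφ/2) + cos φ₁ · cos φ₂ · sin²(Δλ/2) = 0.049700.
c = 2·atan2(√a, √(1−a)) = 0.44965 rad → d = 6371·c ≈ 2864.70 km.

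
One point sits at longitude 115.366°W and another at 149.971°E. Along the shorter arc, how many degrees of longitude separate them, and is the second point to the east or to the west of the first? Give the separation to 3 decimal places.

94.663° west

Raw difference: 149.971 − -115.366 = 265.337°.
Normalise into (−180°, 180°]: 265.337° − 360° = -94.663°.
Negative ⇒ the second point lies to the west; separation 94.663°.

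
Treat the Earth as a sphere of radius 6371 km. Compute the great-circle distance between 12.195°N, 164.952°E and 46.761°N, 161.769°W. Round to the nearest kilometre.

4944 km

Δλ = -161.769 − 164.952 = -326.721°; wrapped into (−180°, 180°]: 33.279°.
Δφ = 46.761 − 12.195 = 34.566°.
a = sin²(Δφ/2) + cos φ₁ · cos φ₂ · sin²(Δλ/2) = 0.143166.
c = 2·atan2(√a, √(1−a)) = 0.77608 rad → d = 6371·c ≈ 4944.39 km.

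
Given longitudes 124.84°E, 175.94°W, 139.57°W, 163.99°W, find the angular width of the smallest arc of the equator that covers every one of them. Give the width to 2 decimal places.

95.59°

Sort the longitudes: -175.94°, -163.99°, -139.57°, +124.84°.
Eastward gaps between consecutive values (wrapping around): 11.95°, 24.42°, 264.41°, 59.22°.
Largest gap = 264.41° ⇒ minimal covering band is its complement: 360° − 264.41° = 95.59°.
Band runs from +124.84° eastward to -139.57°, crossing the antimeridian.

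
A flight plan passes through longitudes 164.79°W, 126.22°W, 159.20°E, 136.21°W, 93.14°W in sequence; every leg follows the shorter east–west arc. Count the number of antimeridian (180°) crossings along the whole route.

Leg 1: -164.79° → -126.22°, shortest Δλ = 38.57° (east) — does not cross 180°.
Leg 2: -126.22° → +159.20°, shortest Δλ = -74.58° (west) — crosses 180°.
Leg 3: +159.20° → -136.21°, shortest Δλ = 64.59° (east) — crosses 180°.
Leg 4: -136.21° → -93.14°, shortest Δλ = 43.07° (east) — does not cross 180°.
Total crossings: 2.

2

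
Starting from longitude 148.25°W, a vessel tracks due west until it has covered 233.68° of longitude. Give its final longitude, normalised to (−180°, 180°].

Start at -148.25°; shift −233.68° → -381.93°.
-381.93° lies outside (−180°, 180°]; add 360° → -21.93°.

21.93°W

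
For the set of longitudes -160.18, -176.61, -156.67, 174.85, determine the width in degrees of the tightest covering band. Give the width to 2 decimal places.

28.48°

Sort the longitudes: -176.61°, -160.18°, -156.67°, +174.85°.
Eastward gaps between consecutive values (wrapping around): 16.43°, 3.51°, 331.52°, 8.54°.
Largest gap = 331.52° ⇒ minimal covering band is its complement: 360° − 331.52° = 28.48°.
Band runs from +174.85° eastward to -156.67°, crossing the antimeridian.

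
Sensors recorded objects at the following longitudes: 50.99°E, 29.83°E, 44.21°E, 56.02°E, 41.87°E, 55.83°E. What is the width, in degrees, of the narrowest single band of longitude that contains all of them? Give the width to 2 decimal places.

Sort the longitudes: +29.83°, +41.87°, +44.21°, +50.99°, +55.83°, +56.02°.
Eastward gaps between consecutive values (wrapping around): 12.04°, 2.34°, 6.78°, 4.84°, 0.19°, 333.81°.
Largest gap = 333.81° ⇒ minimal covering band is its complement: 360° − 333.81° = 26.19°.
Band runs from +29.83° eastward to +56.02°.

26.19°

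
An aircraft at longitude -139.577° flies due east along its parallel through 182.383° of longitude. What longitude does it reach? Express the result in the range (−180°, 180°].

+42.806°

Start at -139.577°; shift +182.383° → +42.806°.
+42.806° already lies in (−180°, 180°].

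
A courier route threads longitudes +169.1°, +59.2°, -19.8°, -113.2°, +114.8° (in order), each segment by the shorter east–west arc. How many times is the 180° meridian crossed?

Leg 1: +169.1° → +59.2°, shortest Δλ = -109.9° (west) — does not cross 180°.
Leg 2: +59.2° → -19.8°, shortest Δλ = -79.0° (west) — does not cross 180°.
Leg 3: -19.8° → -113.2°, shortest Δλ = -93.4° (west) — does not cross 180°.
Leg 4: -113.2° → +114.8°, shortest Δλ = -132.0° (west) — crosses 180°.
Total crossings: 1.

1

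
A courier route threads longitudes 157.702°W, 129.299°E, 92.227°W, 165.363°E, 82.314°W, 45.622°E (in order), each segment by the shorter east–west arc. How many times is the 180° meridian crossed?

4

Leg 1: -157.702° → +129.299°, shortest Δλ = -72.999° (west) — crosses 180°.
Leg 2: +129.299° → -92.227°, shortest Δλ = 138.474° (east) — crosses 180°.
Leg 3: -92.227° → +165.363°, shortest Δλ = -102.41° (west) — crosses 180°.
Leg 4: +165.363° → -82.314°, shortest Δλ = 112.323° (east) — crosses 180°.
Leg 5: -82.314° → +45.622°, shortest Δλ = 127.936° (east) — does not cross 180°.
Total crossings: 4.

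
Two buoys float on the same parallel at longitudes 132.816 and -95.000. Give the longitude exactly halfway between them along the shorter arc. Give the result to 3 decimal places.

Signed shortest Δλ from +132.816° to -95.000° is +132.184°.
Midpoint longitude = +132.816° + (+132.184°)/2 = +132.816° + 66.092° = +198.908°.
Normalise into (−180°, 180°]: -161.092°.
(The naïve average (+132.816 + -95.000)/2 = 18.908° is on the wrong side of the globe.)

-161.092°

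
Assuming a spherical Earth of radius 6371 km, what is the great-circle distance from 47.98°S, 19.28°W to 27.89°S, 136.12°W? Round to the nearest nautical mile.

5127 nmi

Δλ = -136.12 − -19.28 = -116.84°.
Δφ = -27.89 − -47.98 = 20.09°.
a = sin²(Δφ/2) + cos φ₁ · cos φ₂ · sin²(Δλ/2) = 0.459805.
c = 2·atan2(√a, √(1−a)) = 1.49032 rad → d = 6371·c ≈ 9494.82 km ≈ 5126.79 nmi.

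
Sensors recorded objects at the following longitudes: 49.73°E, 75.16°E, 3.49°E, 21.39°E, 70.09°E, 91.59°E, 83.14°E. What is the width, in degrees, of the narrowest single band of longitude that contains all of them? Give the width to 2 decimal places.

88.10°

Sort the longitudes: +3.49°, +21.39°, +49.73°, +70.09°, +75.16°, +83.14°, +91.59°.
Eastward gaps between consecutive values (wrapping around): 17.90°, 28.34°, 20.36°, 5.07°, 7.98°, 8.45°, 271.90°.
Largest gap = 271.90° ⇒ minimal covering band is its complement: 360° − 271.90° = 88.10°.
Band runs from +3.49° eastward to +91.59°.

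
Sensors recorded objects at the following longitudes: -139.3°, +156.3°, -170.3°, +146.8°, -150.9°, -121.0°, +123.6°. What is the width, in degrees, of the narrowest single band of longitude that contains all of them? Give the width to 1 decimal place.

Sort the longitudes: -170.3°, -150.9°, -139.3°, -121.0°, +123.6°, +146.8°, +156.3°.
Eastward gaps between consecutive values (wrapping around): 19.4°, 11.6°, 18.3°, 244.6°, 23.2°, 9.5°, 33.4°.
Largest gap = 244.6° ⇒ minimal covering band is its complement: 360° − 244.6° = 115.4°.
Band runs from +123.6° eastward to -121.0°, crossing the antimeridian.

115.4°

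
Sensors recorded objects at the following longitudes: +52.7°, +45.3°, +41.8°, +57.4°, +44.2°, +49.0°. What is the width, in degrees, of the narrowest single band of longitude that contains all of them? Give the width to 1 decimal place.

15.6°

Sort the longitudes: +41.8°, +44.2°, +45.3°, +49.0°, +52.7°, +57.4°.
Eastward gaps between consecutive values (wrapping around): 2.4°, 1.1°, 3.7°, 3.7°, 4.7°, 344.4°.
Largest gap = 344.4° ⇒ minimal covering band is its complement: 360° − 344.4° = 15.6°.
Band runs from +41.8° eastward to +57.4°.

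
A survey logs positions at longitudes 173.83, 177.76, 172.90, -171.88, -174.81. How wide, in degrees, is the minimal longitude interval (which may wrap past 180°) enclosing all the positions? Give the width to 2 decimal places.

Sort the longitudes: -174.81°, -171.88°, +172.90°, +173.83°, +177.76°.
Eastward gaps between consecutive values (wrapping around): 2.93°, 344.78°, 0.93°, 3.93°, 7.43°.
Largest gap = 344.78° ⇒ minimal covering band is its complement: 360° − 344.78° = 15.22°.
Band runs from +172.90° eastward to -171.88°, crossing the antimeridian.

15.22°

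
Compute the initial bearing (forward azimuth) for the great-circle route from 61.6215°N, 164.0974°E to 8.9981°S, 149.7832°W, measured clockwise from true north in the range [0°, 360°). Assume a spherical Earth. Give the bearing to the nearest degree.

134°

Δλ = -149.7832 − 164.0974 = -313.8806°; wrapped into (−180°, 180°]: 46.1194°.
θ = atan2( sin Δλ · cos φ₂ , cos φ₁ · sin φ₂ − sin φ₁ · cos φ₂ · cos Δλ )
  = atan2(0.71192, -0.67669) = 133.547° → normalised to [0°, 360°): 133.547°.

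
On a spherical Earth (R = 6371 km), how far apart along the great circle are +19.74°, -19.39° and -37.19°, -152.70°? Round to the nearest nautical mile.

Δλ = -152.70 − -19.39 = -133.31°.
Δφ = -37.19 − 19.74 = -56.93°.
a = sin²(Δφ/2) + cos φ₁ · cos φ₂ · sin²(Δλ/2) = 0.859247.
c = 2·atan2(√a, √(1−a)) = 2.37243 rad → d = 6371·c ≈ 15114.76 km ≈ 8161.32 nmi.

8161 nmi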